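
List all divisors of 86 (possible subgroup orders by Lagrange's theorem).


Lagrange's theorem: |H| divides |G|
|G| = 86
Divisors of 86: 1, 2, 43, 86

Possible subgroup orders: {1, 2, 43, 86}


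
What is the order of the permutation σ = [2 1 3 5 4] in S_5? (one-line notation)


Cycle decomposition: (1 2) (4 5)
Cycle lengths: 2, 2
Order = lcm(2, 2) = 2

ord(σ) = 2


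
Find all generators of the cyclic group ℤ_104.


g generates ℤ_n iff gcd(g,n) = 1
Prime factors of 104: 2, 13
Generators are g ∈ {1,...,103} not divisible by any of these primes.
Generators: {1, 3, 5, 7, 9, 11, 15, 17, 19, 21, 23, 25, 27, 29, 31, 33, 35, 37, 41, 43, 45, 47, 49, 51, 53, 55, 57, 59, 61, 63, 67, 69, 71, 73, 75, 77, 79, 81, 83, 85, 87, 89, 93, 95, 97, 99, 101, 103}
Number of generators = φ(104) = 48

Generators of ℤ_104 = {1, 3, 5, 7, 9, 11, 15, 17, 19, 21, 23, 25, 27, 29, 31, 33, 35, 37, 41, 43, 45, 47, 49, 51, 53, 55, 57, 59, 61, 63, 67, 69, 71, 73, 75, 77, 79, 81, 83, 85, 87, 89, 93, 95, 97, 99, 101, 103}


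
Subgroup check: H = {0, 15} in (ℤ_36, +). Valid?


Subgroup test for H = {0, 15} in (ℤ_36, +):
(1) 0 ∈ H? Yes
(2) Closure: for all a,b ∈ H, (a+b) mod 36 ∈ H? No  [counterexample: 15 + 15 = 30 ∉ H]
(3) Inverses: for all a ∈ H, -a mod 36 ∈ H? No

No, H is not a subgroup of ℤ_36


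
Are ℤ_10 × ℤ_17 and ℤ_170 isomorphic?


Comparing ℤ_10 × ℤ_17 and ℤ_170:
gcd(10,17) = 1, so ℤ_10 × ℤ_17 ≅ ℤ_170 (CRT)

Yes, ℤ_10 × ℤ_17 ≅ ℤ_170


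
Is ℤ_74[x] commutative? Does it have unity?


ℤ_74 has zero divisors (2·37 ≡ 0), and these lift to constant zero divisors in ℤ_74[x]; so not an integral domain
Commutative: Yes
Integral domain: No
Has unity: Yes

ℤ_74[x]: Commutative=Yes, Unity=Yes


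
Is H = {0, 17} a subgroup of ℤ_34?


Subgroup test for H = {0, 17} in (ℤ_34, +):
(1) 0 ∈ H? Yes
(2) Closure: for all a,b ∈ H, (a+b) mod 34 ∈ H? Yes
(3) Inverses: for all a ∈ H, -a mod 34 ∈ H? Yes

Yes, H is a subgroup of ℤ_34


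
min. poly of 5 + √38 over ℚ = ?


Let α = 5 + √38. Then α - 5 = √38, so (α - 5)² = 38, giving α² - 10α - 13 = 0. Degree 2 and α ∉ ℚ, so this is the minimal polynomial.

Minimal polynomial: x² - 10x - 13


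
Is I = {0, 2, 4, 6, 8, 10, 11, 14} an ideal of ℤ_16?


Check ideal conditions for I = {0, 2, 4, 6, 8, 10, 11, 14} in ℤ_16:
(1) I is an additive subgroup? No
(2) For r ∈ ℤ_16 and a ∈ I: r·a ∈ I? No  [counterexample: r=2, a=6, r·a mod 16 = 12 ∉ I]

No, I is not an ideal of ℤ_16


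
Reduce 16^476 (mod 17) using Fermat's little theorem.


Fermat's little theorem: if p is prime and gcd(a,p)=1, then a^(p-1) ≡ 1 (mod p)
p = 17 is prime, gcd(16,17) = 1
Reduce exponent: 476 mod 16 = 12
So 16^476 ≡ 16^12 (mod 17)
16^12 mod 17 = 1

16^476 ≡ 1 (mod 17)


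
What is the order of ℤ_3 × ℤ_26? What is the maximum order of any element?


|ℤ_3 × ℤ_26| = 3 × 26 = 78
Max element order = lcm(3,26) = 78
Cyclic? Yes (gcd=1)

|ℤ_3×ℤ_26| = 78, max element order = 78


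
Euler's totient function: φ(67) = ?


Factor n: 67 = 67
φ(n) = n · ∏(1 - 1/p) over distinct primes p | n
φ(67) = 67 · (1 - 1/67) = 66

φ(67) = 66


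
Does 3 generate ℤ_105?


g generates ℤ_n iff gcd(g, n) = 1
gcd(3, 105) = 3
Since gcd = 3 ≠ 1, ⟨3⟩ has order 35 < 105, so 3 is not a generator.

No, 3 does not generate ℤ_105


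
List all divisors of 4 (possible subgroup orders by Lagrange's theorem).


Lagrange's theorem: |H| divides |G|
|G| = 4
Divisors of 4: 1, 2, 4

Possible subgroup orders: {1, 2, 4}


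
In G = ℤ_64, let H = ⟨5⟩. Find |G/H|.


|⟨5⟩| = n / gcd(5, 64) = 64 / 1 = 64
H is normal (ℤ_64 is abelian).
|G/H| = |G| / |H| = 64 / 64 = 1

|G/H| = 1


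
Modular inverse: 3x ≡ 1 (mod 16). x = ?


Use the extended Euclidean algorithm to write 1 = 3·s + 16·t; then s mod 16 is the inverse.
Euclidean algorithm:
  3 = 0·16 + 3
  16 = 5·3 + 1
  3 = 3·1 + 0
gcd(3,16) = 1
Back-substitution gives: 3·(-5) + 16·(1) = 1
So 3⁻¹ ≡ -5 ≡ 11 (mod 16)
Check: 3 × 11 = 33 ≡ 1 (mod 16) ✓

3⁻¹ ≡ 11 (mod 16)


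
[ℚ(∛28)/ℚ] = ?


∛28 has minimal polynomial x³ - 28 (irreducible over ℚ since 28 is not a perfect cube)

[ℚ(∛28)/ℚ] = 3


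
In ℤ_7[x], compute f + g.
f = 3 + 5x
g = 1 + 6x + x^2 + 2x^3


Add coefficients mod 7:
x^0: 3 + 1 = 4 (mod 7)
x^1: 5 + 6 = 4 (mod 7)
x^2: 0 + 1 = 1 (mod 7)
x^3: 0 + 2 = 2 (mod 7)
Result: 4 + 4x + x^2 + 2x^3

f + g = 4 + 4x + x^2 + 2x^3


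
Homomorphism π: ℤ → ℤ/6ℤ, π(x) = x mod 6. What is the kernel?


Kernel = preimage of identity
ker(π) = multiples of 6 = 6ℤ

ker(π) = 6ℤ


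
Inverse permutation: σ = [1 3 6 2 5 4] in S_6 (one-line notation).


To find σ⁻¹, swap domain and range:
σ(1) = 1 → σ⁻¹(1) = 1
σ(2) = 3 → σ⁻¹(3) = 2
σ(3) = 6 → σ⁻¹(6) = 3
σ(4) = 2 → σ⁻¹(2) = 4
σ(5) = 5 → σ⁻¹(5) = 5
σ(6) = 4 → σ⁻¹(4) = 6

σ⁻¹ = [1 4 2 6 5 3]


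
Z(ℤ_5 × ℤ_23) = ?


Z(G) = {g ∈ G | gx = xg for all x ∈ G}
Direct product of abelian groups is abelian, so Z(G) = G

Z(ℤ_5 × ℤ_23) = ℤ_5 × ℤ_23


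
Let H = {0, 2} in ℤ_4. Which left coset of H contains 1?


1 + H = {1 + h (mod 4) : h ∈ H}
1+0=1, 1+2=3

1 + H = {1, 3}


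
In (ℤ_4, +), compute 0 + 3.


Operation: addition mod 4
0 + 3 = (a + b) mod 4 with a = 0, b = 3

0 + 3 = 3


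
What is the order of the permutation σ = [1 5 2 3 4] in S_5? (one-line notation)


Cycle decomposition: (2 5 4 3)
Cycle lengths: 4
Order = lcm(4) = 4

ord(σ) = 4


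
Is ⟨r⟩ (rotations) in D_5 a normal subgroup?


H = ⟨r⟩ (rotations) in D_5
The rotation subgroup ⟨r⟩ has index 2 in D_5, so it is normal

Yes, normal subgroup


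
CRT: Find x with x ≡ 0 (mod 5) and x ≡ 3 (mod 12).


m₁ = 5, m₂ = 12, gcd = 1, so CRT applies. M = m₁·m₂ = 60
Let M₁ = M/m₁ = 12, M₂ = M/m₂ = 5
Find y₁ ≡ M₁⁻¹ (mod m₁): 12⁻¹ ≡ 3 (mod 5)
Find y₂ ≡ M₂⁻¹ (mod m₂): 5⁻¹ ≡ 5 (mod 12)
x = a₁·M₁·y₁ + a₂·M₂·y₂ = 0·12·3 + 3·5·5 = 75
Reduce mod 60: x ≡ 15
Check: 15 mod 5 = 0 ✓, 15 mod 12 = 3 ✓

x ≡ 15 (mod 60)


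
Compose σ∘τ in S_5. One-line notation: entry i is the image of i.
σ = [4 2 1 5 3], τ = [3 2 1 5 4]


σ∘τ: apply τ first, then σ
1 →τ 3 →σ 1
2 →τ 2 →σ 2
3 →τ 1 →σ 4
4 →τ 5 →σ 3
5 →τ 4 →σ 5

σ∘τ = [1 2 4 3 5]


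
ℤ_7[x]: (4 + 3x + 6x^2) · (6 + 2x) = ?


Expand and collect like terms; reduce coefficients mod 7:
x^0: 4·6 = 24 ≡ 3 (mod 7)
x^1: 4·2 + 3·6 = 26 ≡ 5 (mod 7)
x^2: 3·2 + 6·6 = 42 ≡ 0 (mod 7)
x^3: 6·2 = 12 ≡ 5 (mod 7)
Result: 3 + 5x + 5x^3

f · g = 3 + 5x + 5x^3


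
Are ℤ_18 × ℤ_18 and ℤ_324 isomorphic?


Comparing ℤ_18 × ℤ_18 and ℤ_324:
gcd(18,18) = 18 ≠ 1. Max element order in ℤ_18×ℤ_18 is lcm(18,18) = 18 < 324, so it has no element of order 324

No, ℤ_18 × ℤ_18 ≇ ℤ_324


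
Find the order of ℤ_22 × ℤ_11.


|A × B| = |A| · |B|
|ℤ_22 × ℤ_11| = 22 × 11 = 242

|ℤ_22 × ℤ_11| = 242


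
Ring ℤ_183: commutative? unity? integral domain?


ℤ_183 is a commutative ring with unity 1; 183 = 3×61 is composite, so 3·61 ≡ 0 gives zero divisors (not an integral domain)
Commutative: Yes
Integral domain: No
Has unity: Yes

ℤ_183: Commutative=Yes, Unity=Yes


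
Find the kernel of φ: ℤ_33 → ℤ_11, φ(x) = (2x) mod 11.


Kernel = preimage of identity
ker(φ) = {x ∈ ℤ_33 : 2x ≡ 0 (mod 11)}. Since 11 | 33, φ is well-defined. The kernel is the cyclic subgroup ⟨11⟩ of ℤ_33 (order 3), i.e. {0, 11, 22}

ker(φ) = {0, 11, 22}


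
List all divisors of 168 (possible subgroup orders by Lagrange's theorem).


Lagrange's theorem: |H| divides |G|
|G| = 168
Divisors of 168: 1, 2, 3, 4, 6, 7, 8, 12, 14, 21, 24, 28, 42, 56, 84, 168

Possible subgroup orders: {1, 2, 3, 4, 6, 7, 8, 12, 14, 21, 24, 28, 42, 56, 84, 168}


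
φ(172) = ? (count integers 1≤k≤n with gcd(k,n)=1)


Factor n: 172 = 2^2 × 43
φ(n) = n · ∏(1 - 1/p) over distinct primes p | n
φ(172) = 172 · (1 - 1/2) · (1 - 1/43) = 84

φ(172) = 84


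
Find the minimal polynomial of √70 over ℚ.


√70 satisfies x² - 70 = 0, irreducible over ℚ since 70 is squarefree

Minimal polynomial: x² - 70


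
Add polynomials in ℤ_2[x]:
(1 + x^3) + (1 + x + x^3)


Add coefficients mod 2:
x^0: 1 + 1 = 0 (mod 2)
x^1: 0 + 1 = 1 (mod 2)
x^2: 0 + 0 = 0 (mod 2)
x^3: 1 + 1 = 0 (mod 2)
Result: x

f + g = x


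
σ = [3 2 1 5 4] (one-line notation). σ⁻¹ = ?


To find σ⁻¹, swap domain and range:
σ(1) = 3 → σ⁻¹(3) = 1
σ(2) = 2 → σ⁻¹(2) = 2
σ(3) = 1 → σ⁻¹(1) = 3
σ(4) = 5 → σ⁻¹(5) = 4
σ(5) = 4 → σ⁻¹(4) = 5

σ⁻¹ = [3 2 1 5 4]


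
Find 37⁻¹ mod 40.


Use the extended Euclidean algorithm to write 1 = 37·s + 40·t; then s mod 40 is the inverse.
Euclidean algorithm:
  37 = 0·40 + 37
  40 = 1·37 + 3
  37 = 12·3 + 1
  3 = 3·1 + 0
gcd(37,40) = 1
Back-substitution gives: 37·(13) + 40·(-12) = 1
So 37⁻¹ ≡ 13 ≡ 13 (mod 40)
Check: 37 × 13 = 481 ≡ 1 (mod 40) ✓

37⁻¹ ≡ 13 (mod 40)


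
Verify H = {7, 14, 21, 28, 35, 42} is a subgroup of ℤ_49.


Subgroup test for H = {7, 14, 21, 28, 35, 42} in (ℤ_49, +):
(1) 0 ∈ H? No
(2) Closure: for all a,b ∈ H, (a+b) mod 49 ∈ H? No  [counterexample: 7 + 42 = 0 ∉ H]
(3) Inverses: for all a ∈ H, -a mod 49 ∈ H? Yes

No, H is not a subgroup of ℤ_49


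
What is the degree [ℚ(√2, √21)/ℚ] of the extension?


[ℚ(√2,√21):ℚ] = [ℚ(√2,√21):ℚ(√2)]·[ℚ(√2):ℚ] = 2·2 = 4

[ℚ(√2, √21)/ℚ] = 4


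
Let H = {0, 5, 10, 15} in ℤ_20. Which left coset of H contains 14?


14 + H = {14 + h (mod 20) : h ∈ H}
14+0=14, 14+5=19, 14+10=4, 14+15=9
14 + H = {4, 9, 14, 19} = 4 + H

14 + H = {4, 9, 14, 19}


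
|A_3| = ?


|A_n| = n!/2 (even permutations)
|A_3| = 3!/2 = 6/2 = 3

|A_3| = 3


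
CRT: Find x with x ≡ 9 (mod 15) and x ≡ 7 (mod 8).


m₁ = 15, m₂ = 8, gcd = 1, so CRT applies. M = m₁·m₂ = 120
Let M₁ = M/m₁ = 8, M₂ = M/m₂ = 15
Find y₁ ≡ M₁⁻¹ (mod m₁): 8⁻¹ ≡ 2 (mod 15)
Find y₂ ≡ M₂⁻¹ (mod m₂): 15⁻¹ ≡ 7 (mod 8)
x = a₁·M₁·y₁ + a₂·M₂·y₂ = 9·8·2 + 7·15·7 = 879
Reduce mod 120: x ≡ 39
Check: 39 mod 15 = 9 ✓, 39 mod 8 = 7 ✓

x ≡ 39 (mod 120)


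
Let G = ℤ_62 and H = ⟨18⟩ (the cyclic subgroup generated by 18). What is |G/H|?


|⟨18⟩| = n / gcd(18, 62) = 62 / 2 = 31
H is normal (ℤ_62 is abelian).
|G/H| = |G| / |H| = 62 / 31 = 2

|G/H| = 2


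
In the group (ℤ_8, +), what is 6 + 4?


Operation: addition mod 8
6 + 4 = (a + b) mod 8 with a = 6, b = 4

6 + 4 = 2


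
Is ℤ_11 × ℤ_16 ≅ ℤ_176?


Comparing ℤ_11 × ℤ_16 and ℤ_176:
gcd(11,16) = 1, so ℤ_11 × ℤ_16 ≅ ℤ_176 (CRT)

Yes, ℤ_11 × ℤ_16 ≅ ℤ_176


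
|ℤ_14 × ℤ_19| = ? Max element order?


|ℤ_14 × ℤ_19| = 14 × 19 = 266
Max element order = lcm(14,19) = 266
Cyclic? Yes (gcd=1)

|ℤ_14×ℤ_19| = 266, max element order = 266


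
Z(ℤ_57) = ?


Z(G) = {g ∈ G | gx = xg for all x ∈ G}
ℤ_57 is abelian, so Z(G) = G

Z(ℤ_57) = ℤ_57


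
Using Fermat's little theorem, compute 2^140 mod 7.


Fermat's little theorem: if p is prime and gcd(a,p)=1, then a^(p-1) ≡ 1 (mod p)
p = 7 is prime, gcd(2,7) = 1
Reduce exponent: 140 mod 6 = 2
So 2^140 ≡ 2^2 (mod 7)
2^2 mod 7 = 4

2^140 ≡ 4 (mod 7)


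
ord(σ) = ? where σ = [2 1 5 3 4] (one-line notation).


Cycle decomposition: (1 2) (3 5 4)
Cycle lengths: 2, 3
Order = lcm(2, 3) = 6

ord(σ) = 6


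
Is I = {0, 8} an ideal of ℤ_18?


Check ideal conditions for I = {0, 8} in ℤ_18:
(1) I is an additive subgroup? No
(2) For r ∈ ℤ_18 and a ∈ I: r·a ∈ I? No  [counterexample: r=2, a=8, r·a mod 18 = 16 ∉ I]

No, I is not an ideal of ℤ_18


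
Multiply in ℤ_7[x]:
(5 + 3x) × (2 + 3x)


Expand and collect like terms; reduce coefficients mod 7:
x^0: 5·2 = 10 ≡ 3 (mod 7)
x^1: 5·3 + 3·2 = 21 ≡ 0 (mod 7)
x^2: 3·3 = 9 ≡ 2 (mod 7)
Result: 3 + 2x^2

f · g = 3 + 2x^2


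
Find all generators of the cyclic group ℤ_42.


g generates ℤ_n iff gcd(g,n) = 1
Prime factors of 42: 2, 3, 7
Generators are g ∈ {1,...,41} not divisible by any of these primes.
Generators: {1, 5, 11, 13, 17, 19, 23, 25, 29, 31, 37, 41}
Number of generators = φ(42) = 12

Generators of ℤ_42 = {1, 5, 11, 13, 17, 19, 23, 25, 29, 31, 37, 41}


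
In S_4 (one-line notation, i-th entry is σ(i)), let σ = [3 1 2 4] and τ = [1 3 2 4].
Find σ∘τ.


σ∘τ: apply τ first, then σ
1 →τ 1 →σ 3
2 →τ 3 →σ 2
3 →τ 2 →σ 1
4 →τ 4 →σ 4

σ∘τ = [3 2 1 4]


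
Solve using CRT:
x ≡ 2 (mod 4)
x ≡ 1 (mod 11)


m₁ = 4, m₂ = 11, gcd = 1, so CRT applies. M = m₁·m₂ = 44
Let M₁ = M/m₁ = 11, M₂ = M/m₂ = 4
Find y₁ ≡ M₁⁻¹ (mod m₁): 11⁻¹ ≡ 3 (mod 4)
Find y₂ ≡ M₂⁻¹ (mod m₂): 4⁻¹ ≡ 3 (mod 11)
x = a₁·M₁·y₁ + a₂·M₂·y₂ = 2·11·3 + 1·4·3 = 78
Reduce mod 44: x ≡ 34
Check: 34 mod 4 = 2 ✓, 34 mod 11 = 1 ✓

x ≡ 34 (mod 44)


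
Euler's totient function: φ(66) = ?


Factor n: 66 = 2 × 3 × 11
φ(n) = n · ∏(1 - 1/p) over distinct primes p | n
φ(66) = 66 · (1 - 1/2) · (1 - 1/3) · (1 - 1/11) = 20

φ(66) = 20


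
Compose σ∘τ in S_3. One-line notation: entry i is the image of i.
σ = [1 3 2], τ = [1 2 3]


σ∘τ: apply τ first, then σ
1 →τ 1 →σ 1
2 →τ 2 →σ 3
3 →τ 3 →σ 2

σ∘τ = [1 3 2]


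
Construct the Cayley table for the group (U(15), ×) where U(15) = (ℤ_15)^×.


Elements: {1, 2, 4, 7, 8, 11, 13, 14}
Operation: multiplication mod 15
Entry (a, b) = (a × b) mod 15

Cayley table:
   |  1 |  2 |  4 |  7 |  8 | 11 | 13 | 14
 1 |  1 |  2 |  4 |  7 |  8 | 11 | 13 | 14
 2 |  2 |  4 |  8 | 14 |  1 |  7 | 11 | 13
 4 |  4 |  8 |  1 | 13 |  2 | 14 |  7 | 11
 7 |  7 | 14 | 13 |  4 | 11 |  2 |  1 |  8
 8 |  8 |  1 |  2 | 11 |  4 | 13 | 14 |  7
11 | 11 |  7 | 14 |  2 | 13 |  1 |  8 |  4
13 | 13 | 11 |  7 |  1 | 14 |  8 |  4 |  2
14 | 14 | 13 | 11 |  8 |  7 |  4 |  2 |  1


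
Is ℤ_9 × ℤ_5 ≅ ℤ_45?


Comparing ℤ_9 × ℤ_5 and ℤ_45:
gcd(9,5) = 1, so ℤ_9 × ℤ_5 ≅ ℤ_45 (CRT)

Yes, ℤ_9 × ℤ_5 ≅ ℤ_45


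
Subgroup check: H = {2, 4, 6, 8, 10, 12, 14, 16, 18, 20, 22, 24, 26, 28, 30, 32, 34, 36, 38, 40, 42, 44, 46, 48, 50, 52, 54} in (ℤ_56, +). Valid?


Subgroup test for H = {2, 4, 6, 8, 10, 12, 14, 16, 18, 20, 22, 24, 26, 28, 30, 32, 34, 36, 38, 40, 42, 44, 46, 48, 50, 52, 54} in (ℤ_56, +):
(1) 0 ∈ H? No
(2) Closure: for all a,b ∈ H, (a+b) mod 56 ∈ H? No  [counterexample: 2 + 54 = 0 ∉ H]
(3) Inverses: for all a ∈ H, -a mod 56 ∈ H? Yes

No, H is not a subgroup of ℤ_56


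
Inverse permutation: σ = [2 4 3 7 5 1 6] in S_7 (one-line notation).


To find σ⁻¹, swap domain and range:
σ(1) = 2 → σ⁻¹(2) = 1
σ(2) = 4 → σ⁻¹(4) = 2
σ(3) = 3 → σ⁻¹(3) = 3
σ(4) = 7 → σ⁻¹(7) = 4
σ(5) = 5 → σ⁻¹(5) = 5
σ(6) = 1 → σ⁻¹(1) = 6
σ(7) = 6 → σ⁻¹(6) = 7

σ⁻¹ = [6 1 3 2 5 7 4]


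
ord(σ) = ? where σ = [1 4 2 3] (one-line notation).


Cycle decomposition: (2 4 3)
Cycle lengths: 3
Order = lcm(3) = 3

ord(σ) = 3


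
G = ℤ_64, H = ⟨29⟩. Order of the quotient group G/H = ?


|⟨29⟩| = n / gcd(29, 64) = 64 / 1 = 64
H is normal (ℤ_64 is abelian).
|G/H| = |G| / |H| = 64 / 64 = 1

|G/H| = 1


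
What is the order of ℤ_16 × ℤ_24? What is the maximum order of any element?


|ℤ_16 × ℤ_24| = 16 × 24 = 384
Max element order = lcm(16,24) = 48
Cyclic? No (gcd=8)

|ℤ_16×ℤ_24| = 384, max element order = 48


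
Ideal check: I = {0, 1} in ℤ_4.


Check ideal conditions for I = {0, 1} in ℤ_4:
(1) I is an additive subgroup? No
(2) For r ∈ ℤ_4 and a ∈ I: r·a ∈ I? No  [counterexample: r=2, a=1, r·a mod 4 = 2 ∉ I]

No, I is not an ideal of ℤ_4


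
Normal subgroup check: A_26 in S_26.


H = A_26 in S_26
A_26 has index 2 in S_26, and every subgroup of index 2 is normal

Yes, normal subgroup


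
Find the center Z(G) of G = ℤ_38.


Z(G) = {g ∈ G | gx = xg for all x ∈ G}
ℤ_38 is abelian, so Z(G) = G

Z(ℤ_38) = ℤ_38


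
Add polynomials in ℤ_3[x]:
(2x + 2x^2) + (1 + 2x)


Add coefficients mod 3:
x^0: 0 + 1 = 1 (mod 3)
x^1: 2 + 2 = 1 (mod 3)
x^2: 2 + 0 = 2 (mod 3)
Result: 1 + x + 2x^2

f + g = 1 + x + 2x^2


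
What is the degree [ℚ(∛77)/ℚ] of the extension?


∛77 has minimal polynomial x³ - 77 (irreducible over ℚ since 77 is not a perfect cube)

[ℚ(∛77)/ℚ] = 3


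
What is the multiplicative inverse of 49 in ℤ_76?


Use the extended Euclidean algorithm to write 1 = 49·s + 76·t; then s mod 76 is the inverse.
Euclidean algorithm:
  49 = 0·76 + 49
  76 = 1·49 + 27
  49 = 1·27 + 22
  27 = 1·22 + 5
  22 = 4·5 + 2
  5 = 2·2 + 1
  2 = 2·1 + 0
gcd(49,76) = 1
Back-substitution gives: 49·(-31) + 76·(20) = 1
So 49⁻¹ ≡ -31 ≡ 45 (mod 76)
Check: 49 × 45 = 2205 ≡ 1 (mod 76) ✓

49⁻¹ ≡ 45 (mod 76)


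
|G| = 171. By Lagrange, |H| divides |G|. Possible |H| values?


Lagrange's theorem: |H| divides |G|
|G| = 171
Divisors of 171: 1, 3, 9, 19, 57, 171

Possible subgroup orders: {1, 3, 9, 19, 57, 171}


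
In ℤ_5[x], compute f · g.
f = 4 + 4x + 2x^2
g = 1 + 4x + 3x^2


Expand and collect like terms; reduce coefficients mod 5:
x^0: 4·1 = 4 ≡ 4 (mod 5)
x^1: 4·4 + 4·1 = 20 ≡ 0 (mod 5)
x^2: 4·3 + 4·4 + 2·1 = 30 ≡ 0 (mod 5)
x^3: 4·3 + 2·4 = 20 ≡ 0 (mod 5)
x^4: 2·3 = 6 ≡ 1 (mod 5)
Result: 4 + x^4

f · g = 4 + x^4


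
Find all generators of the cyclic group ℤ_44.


g generates ℤ_n iff gcd(g,n) = 1
Prime factors of 44: 2, 11
Generators are g ∈ {1,...,43} not divisible by any of these primes.
Generators: {1, 3, 5, 7, 9, 13, 15, 17, 19, 21, 23, 25, 27, 29, 31, 35, 37, 39, 41, 43}
Number of generators = φ(44) = 20

Generators of ℤ_44 = {1, 3, 5, 7, 9, 13, 15, 17, 19, 21, 23, 25, 27, 29, 31, 35, 37, 39, 41, 43}


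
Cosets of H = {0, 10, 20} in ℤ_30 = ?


H = {0, 10, 20}, |H| = 3
Number of cosets = |G|/|H| = 30/3 = 10
0 + H = {0, 10, 20}
1 + H = {1, 11, 21}
2 + H = {2, 12, 22}
3 + H = {3, 13, 23}
4 + H = {4, 14, 24}
5 + H = {5, 15, 25}
6 + H = {6, 16, 26}
7 + H = {7, 17, 27}
8 + H = {8, 18, 28}
9 + H = {9, 19, 29}

Cosets: 0+H={0,10,20}; 1+H={1,11,21}; 2+H={2,12,22}; 3+H={3,13,23}; 4+H={4,14,24}; 5+H={5,15,25}; 6+H={6,16,26}; 7+H={7,17,27}; 8+H={8,18,28}; 9+H={9,19,29}


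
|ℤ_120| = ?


ℤ_n has n elements.

|ℤ_120| = 120


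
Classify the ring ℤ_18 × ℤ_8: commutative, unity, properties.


Direct product ring; commutative with unity (1,1); but (1,0)·(0,1) = (0,0) gives zero divisors, so not an integral domain
Commutative: Yes
Integral domain: No
Has unity: Yes

ℤ_18 × ℤ_8: Commutative=Yes, Unity=Yes


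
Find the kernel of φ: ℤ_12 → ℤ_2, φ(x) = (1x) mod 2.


Kernel = preimage of identity
ker(φ) = {x ∈ ℤ_12 : 1x ≡ 0 (mod 2)}. Since 2 | 12, φ is well-defined. The kernel is the cyclic subgroup ⟨2⟩ of ℤ_12 (order 6), i.e. {0, 2, 4, 6, 8, 10}

ker(φ) = {0, 2, 4, 6, 8, 10}


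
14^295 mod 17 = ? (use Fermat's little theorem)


Fermat's little theorem: if p is prime and gcd(a,p)=1, then a^(p-1) ≡ 1 (mod p)
p = 17 is prime, gcd(14,17) = 1
Reduce exponent: 295 mod 16 = 7
So 14^295 ≡ 14^7 (mod 17)
14^7 mod 17 = 6

14^295 ≡ 6 (mod 17)


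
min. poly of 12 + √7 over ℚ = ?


Let α = 12 + √7. Then α - 12 = √7, so (α - 12)² = 7, giving α² - 24α + 137 = 0. Degree 2 and α ∉ ℚ, so this is the minimal polynomial.

Minimal polynomial: x² - 24x + 137


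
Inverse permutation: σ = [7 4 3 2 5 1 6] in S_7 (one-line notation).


To find σ⁻¹, swap domain and range:
σ(1) = 7 → σ⁻¹(7) = 1
σ(2) = 4 → σ⁻¹(4) = 2
σ(3) = 3 → σ⁻¹(3) = 3
σ(4) = 2 → σ⁻¹(2) = 4
σ(5) = 5 → σ⁻¹(5) = 5
σ(6) = 1 → σ⁻¹(1) = 6
σ(7) = 6 → σ⁻¹(6) = 7

σ⁻¹ = [6 4 3 2 5 7 1]


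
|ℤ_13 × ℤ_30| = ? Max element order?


|ℤ_13 × ℤ_30| = 13 × 30 = 390
Max element order = lcm(13,30) = 390
Cyclic? Yes (gcd=1)

|ℤ_13×ℤ_30| = 390, max element order = 390


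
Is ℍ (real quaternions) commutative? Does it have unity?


quaternion multiplication is non-commutative (ij = k ≠ ji = -k); has unity 1; a division ring but not an integral domain since integral domains are commutative by convention
Commutative: No
Integral domain: No
Has unity: Yes

ℍ (real quaternions): Commutative=No, Unity=Yes


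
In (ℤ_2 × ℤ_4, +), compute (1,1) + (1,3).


Operation: componentwise addition mod (2, 4)
(1,1) + (1,3) = ((a₁+b₁) mod 2, (a₂+b₂) mod 4) with a = (1,1), b = (1,3)

(1,1) + (1,3) = (0,0)


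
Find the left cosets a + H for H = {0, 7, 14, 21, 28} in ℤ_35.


H = {0, 7, 14, 21, 28}, |H| = 5
Number of cosets = |G|/|H| = 35/5 = 7
0 + H = {0, 7, 14, 21, 28}
1 + H = {1, 8, 15, 22, 29}
2 + H = {2, 9, 16, 23, 30}
3 + H = {3, 10, 17, 24, 31}
4 + H = {4, 11, 18, 25, 32}
5 + H = {5, 12, 19, 26, 33}
6 + H = {6, 13, 20, 27, 34}

Cosets: 0+H={0,7,14,21,28}; 1+H={1,8,15,22,29}; 2+H={2,9,16,23,30}; 3+H={3,10,17,24,31}; 4+H={4,11,18,25,32}; 5+H={5,12,19,26,33}; 6+H={6,13,20,27,34}


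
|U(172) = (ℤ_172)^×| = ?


U(n) is the group of units mod n; |U(n)| = φ(n)
|U(172)| = φ(172) = 84

|U(172) = (ℤ_172)^×| = 84


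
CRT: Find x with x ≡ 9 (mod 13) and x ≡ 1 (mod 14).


m₁ = 13, m₂ = 14, gcd = 1, so CRT applies. M = m₁·m₂ = 182
Let M₁ = M/m₁ = 14, M₂ = M/m₂ = 13
Find y₁ ≡ M₁⁻¹ (mod m₁): 14⁻¹ ≡ 1 (mod 13)
Find y₂ ≡ M₂⁻¹ (mod m₂): 13⁻¹ ≡ 13 (mod 14)
x = a₁·M₁·y₁ + a₂·M₂·y₂ = 9·14·1 + 1·13·13 = 295
Reduce mod 182: x ≡ 113
Check: 113 mod 13 = 9 ✓, 113 mod 14 = 1 ✓

x ≡ 113 (mod 182)


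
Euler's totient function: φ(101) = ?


Factor n: 101 = 101
φ(n) = n · ∏(1 - 1/p) over distinct primes p | n
φ(101) = 101 · (1 - 1/101) = 100

φ(101) = 100


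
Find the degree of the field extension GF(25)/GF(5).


GF(25) = GF(5^2), so the extension degree is 2

[GF(25)/GF(5)] = 2


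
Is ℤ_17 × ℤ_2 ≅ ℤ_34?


Comparing ℤ_17 × ℤ_2 and ℤ_34:
gcd(17,2) = 1, so ℤ_17 × ℤ_2 ≅ ℤ_34 (CRT)

Yes, ℤ_17 × ℤ_2 ≅ ℤ_34


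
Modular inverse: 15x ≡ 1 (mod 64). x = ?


Use the extended Euclidean algorithm to write 1 = 15·s + 64·t; then s mod 64 is the inverse.
Euclidean algorithm:
  15 = 0·64 + 15
  64 = 4·15 + 4
  15 = 3·4 + 3
  4 = 1·3 + 1
  3 = 3·1 + 0
gcd(15,64) = 1
Back-substitution gives: 15·(-17) + 64·(4) = 1
So 15⁻¹ ≡ -17 ≡ 47 (mod 64)
Check: 15 × 47 = 705 ≡ 1 (mod 64) ✓

15⁻¹ ≡ 47 (mod 64)


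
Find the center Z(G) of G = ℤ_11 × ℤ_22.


Z(G) = {g ∈ G | gx = xg for all x ∈ G}
Direct product of abelian groups is abelian, so Z(G) = G

Z(ℤ_11 × ℤ_22) = ℤ_11 × ℤ_22


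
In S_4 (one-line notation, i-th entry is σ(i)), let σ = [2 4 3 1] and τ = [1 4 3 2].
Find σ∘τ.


σ∘τ: apply τ first, then σ
1 →τ 1 →σ 2
2 →τ 4 →σ 1
3 →τ 3 →σ 3
4 →τ 2 →σ 4

σ∘τ = [2 1 3 4]


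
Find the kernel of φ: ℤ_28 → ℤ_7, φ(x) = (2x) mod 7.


Kernel = preimage of identity
ker(φ) = {x ∈ ℤ_28 : 2x ≡ 0 (mod 7)}. Since 7 | 28, φ is well-defined. The kernel is the cyclic subgroup ⟨7⟩ of ℤ_28 (order 4), i.e. {0, 7, 14, 21}

ker(φ) = {0, 7, 14, 21}


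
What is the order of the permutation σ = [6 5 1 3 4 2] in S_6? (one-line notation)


Cycle decomposition: (1 6 2 5 4 3)
Cycle lengths: 6
Order = lcm(6) = 6

ord(σ) = 6


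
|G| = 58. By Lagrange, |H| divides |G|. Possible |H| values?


Lagrange's theorem: |H| divides |G|
|G| = 58
Divisors of 58: 1, 2, 29, 58

Possible subgroup orders: {1, 2, 29, 58}


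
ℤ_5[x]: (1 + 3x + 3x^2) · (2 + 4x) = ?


Expand and collect like terms; reduce coefficients mod 5:
x^0: 1·2 = 2 ≡ 2 (mod 5)
x^1: 1·4 + 3·2 = 10 ≡ 0 (mod 5)
x^2: 3·4 + 3·2 = 18 ≡ 3 (mod 5)
x^3: 3·4 = 12 ≡ 2 (mod 5)
Result: 2 + 3x^2 + 2x^3

f · g = 2 + 3x^2 + 2x^3


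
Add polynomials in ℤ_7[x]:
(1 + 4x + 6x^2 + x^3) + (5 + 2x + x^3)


Add coefficients mod 7:
x^0: 1 + 5 = 6 (mod 7)
x^1: 4 + 2 = 6 (mod 7)
x^2: 6 + 0 = 6 (mod 7)
x^3: 1 + 1 = 2 (mod 7)
Result: 6 + 6x + 6x^2 + 2x^3

f + g = 6 + 6x + 6x^2 + 2x^3


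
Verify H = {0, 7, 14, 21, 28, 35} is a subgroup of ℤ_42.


Subgroup test for H = {0, 7, 14, 21, 28, 35} in (ℤ_42, +):
(1) 0 ∈ H? Yes
(2) Closure: for all a,b ∈ H, (a+b) mod 42 ∈ H? Yes
(3) Inverses: for all a ∈ H, -a mod 42 ∈ H? Yes

Yes, H is a subgroup of ℤ_42


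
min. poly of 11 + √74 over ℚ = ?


Let α = 11 + √74. Then α - 11 = √74, so (α - 11)² = 74, giving α² - 22α + 47 = 0. Degree 2 and α ∉ ℚ, so this is the minimal polynomial.

Minimal polynomial: x² - 22x + 47


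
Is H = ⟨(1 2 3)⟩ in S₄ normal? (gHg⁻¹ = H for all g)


H = ⟨(1 2 3)⟩ in S₄
(1 4)(1 2 3)(1 4)⁻¹ = (4 2 3) ∉ ⟨(1 2 3)⟩

No, not a normal subgroup


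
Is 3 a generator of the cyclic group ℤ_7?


g generates ℤ_n iff gcd(g, n) = 1
gcd(3, 7) = 1
Since gcd = 1, 3 is a generator.

Yes, 3 generates ℤ_7


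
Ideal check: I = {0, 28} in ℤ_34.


Check ideal conditions for I = {0, 28} in ℤ_34:
(1) I is an additive subgroup? No
(2) For r ∈ ℤ_34 and a ∈ I: r·a ∈ I? No  [counterexample: r=2, a=28, r·a mod 34 = 22 ∉ I]

No, I is not an ideal of ℤ_34


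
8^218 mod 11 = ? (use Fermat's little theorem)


Fermat's little theorem: if p is prime and gcd(a,p)=1, then a^(p-1) ≡ 1 (mod p)
p = 11 is prime, gcd(8,11) = 1
Reduce exponent: 218 mod 10 = 8
So 8^218 ≡ 8^8 (mod 11)
8^8 mod 11 = 5

8^218 ≡ 5 (mod 11)


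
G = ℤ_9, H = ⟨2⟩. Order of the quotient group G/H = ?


|⟨2⟩| = n / gcd(2, 9) = 9 / 1 = 9
H is normal (ℤ_9 is abelian).
|G/H| = |G| / |H| = 9 / 9 = 1

|G/H| = 1


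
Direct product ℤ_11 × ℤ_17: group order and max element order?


|ℤ_11 × ℤ_17| = 11 × 17 = 187
Max element order = lcm(11,17) = 187
Cyclic? Yes (gcd=1)

|ℤ_11×ℤ_17| = 187, max element order = 187


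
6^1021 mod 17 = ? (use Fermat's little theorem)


Fermat's little theorem: if p is prime and gcd(a,p)=1, then a^(p-1) ≡ 1 (mod p)
p = 17 is prime, gcd(6,17) = 1
Reduce exponent: 1021 mod 16 = 13
So 6^1021 ≡ 6^13 (mod 17)
6^13 mod 17 = 10

6^1021 ≡ 10 (mod 17)


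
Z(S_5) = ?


Z(G) = {g ∈ G | gx = xg for all x ∈ G}
S_n is non-abelian for n ≥ 3; Z(S_5) is trivial

Z(S_5) = {e}


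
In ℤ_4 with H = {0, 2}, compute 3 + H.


3 + H = {3 + h (mod 4) : h ∈ H}
3+0=3, 3+2=1
3 + H = {1, 3} = 1 + H

3 + H = {1, 3}


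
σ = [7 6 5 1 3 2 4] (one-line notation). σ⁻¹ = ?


To find σ⁻¹, swap domain and range:
σ(1) = 7 → σ⁻¹(7) = 1
σ(2) = 6 → σ⁻¹(6) = 2
σ(3) = 5 → σ⁻¹(5) = 3
σ(4) = 1 → σ⁻¹(1) = 4
σ(5) = 3 → σ⁻¹(3) = 5
σ(6) = 2 → σ⁻¹(2) = 6
σ(7) = 4 → σ⁻¹(4) = 7

σ⁻¹ = [4 6 5 7 3 2 1]


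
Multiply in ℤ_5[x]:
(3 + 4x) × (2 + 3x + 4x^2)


Expand and collect like terms; reduce coefficients mod 5:
x^0: 3·2 = 6 ≡ 1 (mod 5)
x^1: 3·3 + 4·2 = 17 ≡ 2 (mod 5)
x^2: 3·4 + 4·3 = 24 ≡ 4 (mod 5)
x^3: 4·4 = 16 ≡ 1 (mod 5)
Result: 1 + 2x + 4x^2 + x^3

f · g = 1 + 2x + 4x^2 + x^3


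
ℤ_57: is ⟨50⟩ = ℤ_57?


g generates ℤ_n iff gcd(g, n) = 1
gcd(50, 57) = 1
Since gcd = 1, 50 is a generator.

Yes, 50 generates ℤ_57


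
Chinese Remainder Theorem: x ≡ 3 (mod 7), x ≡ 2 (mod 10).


m₁ = 7, m₂ = 10, gcd = 1, so CRT applies. M = m₁·m₂ = 70
Let M₁ = M/m₁ = 10, M₂ = M/m₂ = 7
Find y₁ ≡ M₁⁻¹ (mod m₁): 10⁻¹ ≡ 5 (mod 7)
Find y₂ ≡ M₂⁻¹ (mod m₂): 7⁻¹ ≡ 3 (mod 10)
x = a₁·M₁·y₁ + a₂·M₂·y₂ = 3·10·5 + 2·7·3 = 192
Reduce mod 70: x ≡ 52
Check: 52 mod 7 = 3 ✓, 52 mod 10 = 2 ✓

x ≡ 52 (mod 70)


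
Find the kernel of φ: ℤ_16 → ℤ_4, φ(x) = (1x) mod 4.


Kernel = preimage of identity
ker(φ) = {x ∈ ℤ_16 : 1x ≡ 0 (mod 4)}. Since 4 | 16, φ is well-defined. The kernel is the cyclic subgroup ⟨4⟩ of ℤ_16 (order 4), i.e. {0, 4, 8, 12}

ker(φ) = {0, 4, 8, 12}


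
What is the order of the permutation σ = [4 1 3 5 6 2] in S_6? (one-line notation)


Cycle decomposition: (1 4 5 6 2)
Cycle lengths: 5
Order = lcm(5) = 5

ord(σ) = 5


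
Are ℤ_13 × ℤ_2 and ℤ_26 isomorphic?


Comparing ℤ_13 × ℤ_2 and ℤ_26:
gcd(13,2) = 1, so ℤ_13 × ℤ_2 ≅ ℤ_26 (CRT)

Yes, ℤ_13 × ℤ_2 ≅ ℤ_26


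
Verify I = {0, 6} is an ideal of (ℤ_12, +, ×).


Check ideal conditions for I = {0, 6} in ℤ_12:
(1) I is an additive subgroup? Yes
(2) For r ∈ ℤ_12 and a ∈ I: r·a ∈ I? Yes

Yes, I is an ideal of ℤ_12


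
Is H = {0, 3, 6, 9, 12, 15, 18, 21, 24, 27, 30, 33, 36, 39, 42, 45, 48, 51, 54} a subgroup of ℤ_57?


Subgroup test for H = {0, 3, 6, 9, 12, 15, 18, 21, 24, 27, 30, 33, 36, 39, 42, 45, 48, 51, 54} in (ℤ_57, +):
(1) 0 ∈ H? Yes
(2) Closure: for all a,b ∈ H, (a+b) mod 57 ∈ H? Yes
(3) Inverses: for all a ∈ H, -a mod 57 ∈ H? Yes

Yes, H is a subgroup of ℤ_57


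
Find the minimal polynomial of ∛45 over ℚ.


∛45 satisfies x³ - 45 = 0, irreducible over ℚ (no rational root; 45 is not a perfect cube)

Minimal polynomial: x³ - 45


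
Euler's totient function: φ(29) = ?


φ(n) = count of k ∈ {1,...,n} with gcd(k,n)=1
Coprimes to 29: {1, 2, 3, 4, 5, 6, 7, 8, 9, 10, 11, 12, 13, 14, 15, 16, 17, 18, 19, 20, 21, 22, 23, 24, 25, 26, 27, 28}
Count: 28

φ(29) = 28


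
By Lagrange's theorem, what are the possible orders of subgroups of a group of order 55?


Lagrange's theorem: |H| divides |G|
|G| = 55
Divisors of 55: 1, 5, 11, 55

Possible subgroup orders: {1, 5, 11, 55}


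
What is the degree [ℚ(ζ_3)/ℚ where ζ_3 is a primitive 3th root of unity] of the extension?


[ℚ(ζ_n):ℚ] = deg Φ_n(x) = φ(n). Here φ(3) = 2

[ℚ(ζ_3)/ℚ where ζ_3 is a primitive 3th root of unity] = 2


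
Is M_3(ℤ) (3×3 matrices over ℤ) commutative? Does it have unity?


Matrix multiplication is non-commutative for n ≥ 2; the identity matrix I is the unity; singular matrices give zero divisors, so not an integral domain
Commutative: No
Integral domain: No
Has unity: Yes

M_3(ℤ) (3×3 matrices over ℤ): Commutative=No, Unity=Yes


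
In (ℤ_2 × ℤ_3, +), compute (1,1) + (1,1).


Operation: componentwise addition mod (2, 3)
(1,1) + (1,1) = ((a₁+b₁) mod 2, (a₂+b₂) mod 3) with a = (1,1), b = (1,1)

(1,1) + (1,1) = (0,2)


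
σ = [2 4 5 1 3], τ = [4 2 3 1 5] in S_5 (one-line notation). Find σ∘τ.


σ∘τ: apply τ first, then σ
1 →τ 4 →σ 1
2 →τ 2 →σ 4
3 →τ 3 →σ 5
4 →τ 1 →σ 2
5 →τ 5 →σ 3

σ∘τ = [1 4 5 2 3]


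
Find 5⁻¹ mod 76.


Use the extended Euclidean algorithm to write 1 = 5·s + 76·t; then s mod 76 is the inverse.
Euclidean algorithm:
  5 = 0·76 + 5
  76 = 15·5 + 1
  5 = 5·1 + 0
gcd(5,76) = 1
Back-substitution gives: 5·(-15) + 76·(1) = 1
So 5⁻¹ ≡ -15 ≡ 61 (mod 76)
Check: 5 × 61 = 305 ≡ 1 (mod 76) ✓

5⁻¹ ≡ 61 (mod 76)


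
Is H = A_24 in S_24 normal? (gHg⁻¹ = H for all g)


H = A_24 in S_24
A_24 has index 2 in S_24, and every subgroup of index 2 is normal

Yes, normal subgroup


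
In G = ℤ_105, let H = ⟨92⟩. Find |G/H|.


|⟨92⟩| = n / gcd(92, 105) = 105 / 1 = 105
H is normal (ℤ_105 is abelian).
|G/H| = |G| / |H| = 105 / 105 = 1

|G/H| = 1


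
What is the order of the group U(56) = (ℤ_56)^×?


U(n) is the group of units mod n; |U(n)| = φ(n)
|U(56)| = φ(56) = 24

|U(56) = (ℤ_56)^×| = 24


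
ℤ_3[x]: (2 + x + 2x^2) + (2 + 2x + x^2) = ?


Add coefficients mod 3:
x^0: 2 + 2 = 1 (mod 3)
x^1: 1 + 2 = 0 (mod 3)
x^2: 2 + 1 = 0 (mod 3)
Result: 1

f + g = 1


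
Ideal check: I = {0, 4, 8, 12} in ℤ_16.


Check ideal conditions for I = {0, 4, 8, 12} in ℤ_16:
(1) I is an additive subgroup? Yes
(2) For r ∈ ℤ_16 and a ∈ I: r·a ∈ I? Yes

Yes, I is an ideal of ℤ_16


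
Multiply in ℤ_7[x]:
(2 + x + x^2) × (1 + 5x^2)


Expand and collect like terms; reduce coefficients mod 7:
x^0: 2·1 = 2 ≡ 2 (mod 7)
x^1: 2·0 + 1·1 = 1 ≡ 1 (mod 7)
x^2: 2·5 + 1·0 + 1·1 = 11 ≡ 4 (mod 7)
x^3: 1·5 + 1·0 = 5 ≡ 5 (mod 7)
x^4: 1·5 = 5 ≡ 5 (mod 7)
Result: 2 + x + 4x^2 + 5x^3 + 5x^4

f · g = 2 + x + 4x^2 + 5x^3 + 5x^4


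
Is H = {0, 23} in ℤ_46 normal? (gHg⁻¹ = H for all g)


H = {0, 23} in ℤ_46
ℤ_46 is abelian; every subgroup of an abelian group is normal

Yes, normal subgroup


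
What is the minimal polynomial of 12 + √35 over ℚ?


Let α = 12 + √35. Then α - 12 = √35, so (α - 12)² = 35, giving α² - 24α + 109 = 0. Degree 2 and α ∉ ℚ, so this is the minimal polynomial.

Minimal polynomial: x² - 24x + 109


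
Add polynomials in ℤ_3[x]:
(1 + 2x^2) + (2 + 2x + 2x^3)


Add coefficients mod 3:
x^0: 1 + 2 = 0 (mod 3)
x^1: 0 + 2 = 2 (mod 3)
x^2: 2 + 0 = 2 (mod 3)
x^3: 0 + 2 = 2 (mod 3)
Result: 2x + 2x^2 + 2x^3

f + g = 2x + 2x^2 + 2x^3


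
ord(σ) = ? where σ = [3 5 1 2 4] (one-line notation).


Cycle decomposition: (1 3) (2 5 4)
Cycle lengths: 2, 3
Order = lcm(2, 3) = 6

ord(σ) = 6


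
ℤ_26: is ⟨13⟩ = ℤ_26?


g generates ℤ_n iff gcd(g, n) = 1
gcd(13, 26) = 13
Since gcd = 13 ≠ 1, ⟨13⟩ has order 2 < 26, so 13 is not a generator.

No, 13 does not generate ℤ_26


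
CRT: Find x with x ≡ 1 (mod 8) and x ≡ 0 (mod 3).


m₁ = 8, m₂ = 3, gcd = 1, so CRT applies. M = m₁·m₂ = 24
Let M₁ = M/m₁ = 3, M₂ = M/m₂ = 8
Find y₁ ≡ M₁⁻¹ (mod m₁): 3⁻¹ ≡ 3 (mod 8)
Find y₂ ≡ M₂⁻¹ (mod m₂): 8⁻¹ ≡ 2 (mod 3)
x = a₁·M₁·y₁ + a₂·M₂·y₂ = 1·3·3 + 0·8·2 = 9
Reduce mod 24: x ≡ 9
Check: 9 mod 8 = 1 ✓, 9 mod 3 = 0 ✓

x ≡ 9 (mod 24)


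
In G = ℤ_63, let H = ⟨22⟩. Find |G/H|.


|⟨22⟩| = n / gcd(22, 63) = 63 / 1 = 63
H is normal (ℤ_63 is abelian).
|G/H| = |G| / |H| = 63 / 63 = 1

|G/H| = 1


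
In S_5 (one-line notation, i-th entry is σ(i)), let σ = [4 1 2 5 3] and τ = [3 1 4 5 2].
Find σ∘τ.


σ∘τ: apply τ first, then σ
1 →τ 3 →σ 2
2 →τ 1 →σ 4
3 →τ 4 →σ 5
4 →τ 5 →σ 3
5 →τ 2 →σ 1

σ∘τ = [2 4 5 3 1]


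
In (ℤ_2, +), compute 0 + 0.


Operation: addition mod 2
0 + 0 = (a + b) mod 2 with a = 0, b = 0

0 + 0 = 0


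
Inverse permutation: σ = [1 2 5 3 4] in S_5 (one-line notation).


To find σ⁻¹, swap domain and range:
σ(1) = 1 → σ⁻¹(1) = 1
σ(2) = 2 → σ⁻¹(2) = 2
σ(3) = 5 → σ⁻¹(5) = 3
σ(4) = 3 → σ⁻¹(3) = 4
σ(5) = 4 → σ⁻¹(4) = 5

σ⁻¹ = [1 2 4 5 3]


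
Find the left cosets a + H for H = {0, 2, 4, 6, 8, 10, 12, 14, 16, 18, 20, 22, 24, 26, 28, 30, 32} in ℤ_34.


H = {0, 2, 4, 6, 8, 10, 12, 14, 16, 18, 20, 22, 24, 26, 28, 30, 32}, |H| = 17
Number of cosets = |G|/|H| = 34/17 = 2
0 + H = {0, 2, 4, 6, 8, 10, 12, 14, 16, 18, 20, 22, 24, 26, 28, 30, 32}
1 + H = {1, 3, 5, 7, 9, 11, 13, 15, 17, 19, 21, 23, 25, 27, 29, 31, 33}

Cosets: 0+H={0,2,4,6,8,10,12,14,16,18,20,22,24,26,28,30,32}; 1+H={1,3,5,7,9,11,13,15,17,19,21,23,25,27,29,31,33}


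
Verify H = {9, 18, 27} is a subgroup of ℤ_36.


Subgroup test for H = {9, 18, 27} in (ℤ_36, +):
(1) 0 ∈ H? No
(2) Closure: for all a,b ∈ H, (a+b) mod 36 ∈ H? No  [counterexample: 9 + 27 = 0 ∉ H]
(3) Inverses: for all a ∈ H, -a mod 36 ∈ H? Yes

No, H is not a subgroup of ℤ_36


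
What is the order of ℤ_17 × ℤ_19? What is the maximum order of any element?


|ℤ_17 × ℤ_19| = 17 × 19 = 323
Max element order = lcm(17,19) = 323
Cyclic? Yes (gcd=1)

|ℤ_17×ℤ_19| = 323, max element order = 323


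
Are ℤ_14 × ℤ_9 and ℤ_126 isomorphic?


Comparing ℤ_14 × ℤ_9 and ℤ_126:
gcd(14,9) = 1, so ℤ_14 × ℤ_9 ≅ ℤ_126 (CRT)

Yes, ℤ_14 × ℤ_9 ≅ ℤ_126


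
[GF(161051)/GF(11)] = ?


GF(161051) = GF(11^5), so the extension degree is 5

[GF(161051)/GF(11)] = 5


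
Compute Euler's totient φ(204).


Factor n: 204 = 2^2 × 3 × 17
φ(n) = n · ∏(1 - 1/p) over distinct primes p | n
φ(204) = 204 · (1 - 1/2) · (1 - 1/3) · (1 - 1/17) = 64

φ(204) = 64


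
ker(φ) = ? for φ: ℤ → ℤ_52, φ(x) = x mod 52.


Kernel = preimage of identity
ker(φ) = {x ∈ ℤ : x ≡ 0 (mod 52)} = 52ℤ = {0, ±52, ±104, ...}

ker(φ) = 52ℤ


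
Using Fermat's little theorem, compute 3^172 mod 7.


Fermat's little theorem: if p is prime and gcd(a,p)=1, then a^(p-1) ≡ 1 (mod p)
p = 7 is prime, gcd(3,7) = 1
Reduce exponent: 172 mod 6 = 4
So 3^172 ≡ 3^4 (mod 7)
3^4 mod 7 = 4

3^172 ≡ 4 (mod 7)


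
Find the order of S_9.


|S_n| = n! (number of permutations of n symbols)
|S_9| = 9! = 362880

|S_9| = 362880


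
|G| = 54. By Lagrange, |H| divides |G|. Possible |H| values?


Lagrange's theorem: |H| divides |G|
|G| = 54
Divisors of 54: 1, 2, 3, 6, 9, 18, 27, 54

Possible subgroup orders: {1, 2, 3, 6, 9, 18, 27, 54}


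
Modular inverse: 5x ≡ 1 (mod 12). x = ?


Use the extended Euclidean algorithm to write 1 = 5·s + 12·t; then s mod 12 is the inverse.
Euclidean algorithm:
  5 = 0·12 + 5
  12 = 2·5 + 2
  5 = 2·2 + 1
  2 = 2·1 + 0
gcd(5,12) = 1
Back-substitution gives: 5·(5) + 12·(-2) = 1
So 5⁻¹ ≡ 5 ≡ 5 (mod 12)
Check: 5 × 5 = 25 ≡ 1 (mod 12) ✓

5⁻¹ ≡ 5 (mod 12)


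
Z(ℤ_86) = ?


Z(G) = {g ∈ G | gx = xg for all x ∈ G}
ℤ_86 is abelian, so Z(G) = G

Z(ℤ_86) = ℤ_86


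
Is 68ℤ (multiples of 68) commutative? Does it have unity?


68ℤ is a commutative ring under +,× but has no multiplicative identity (1 ∉ 68ℤ); it has no zero divisors, but without unity it is not an integral domain
Commutative: Yes
Integral domain: No
Has unity: No

68ℤ (multiples of 68): Commutative=Yes, Unity=No


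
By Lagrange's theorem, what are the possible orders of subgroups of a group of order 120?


Lagrange's theorem: |H| divides |G|
|G| = 120
Divisors of 120: 1, 2, 3, 4, 5, 6, 8, 10, 12, 15, 20, 24, 30, 40, 60, 120

Possible subgroup orders: {1, 2, 3, 4, 5, 6, 8, 10, 12, 15, 20, 24, 30, 40, 60, 120}


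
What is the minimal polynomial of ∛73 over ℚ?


∛73 satisfies x³ - 73 = 0, irreducible over ℚ (no rational root; 73 is not a perfect cube)

Minimal polynomial: x³ - 73


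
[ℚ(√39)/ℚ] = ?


√39 has minimal polynomial x² - 39 (irreducible over ℚ since 39 is squarefree)

[ℚ(√39)/ℚ] = 2


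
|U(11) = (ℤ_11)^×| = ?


U(n) is the group of units mod n; |U(n)| = φ(n)
|U(11)| = φ(11) = 10

|U(11) = (ℤ_11)^×| = 10


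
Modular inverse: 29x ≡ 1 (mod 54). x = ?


Use the extended Euclidean algorithm to write 1 = 29·s + 54·t; then s mod 54 is the inverse.
Euclidean algorithm:
  29 = 0·54 + 29
  54 = 1·29 + 25
  29 = 1·25 + 4
  25 = 6·4 + 1
  4 = 4·1 + 0
gcd(29,54) = 1
Back-substitution gives: 29·(-13) + 54·(7) = 1
So 29⁻¹ ≡ -13 ≡ 41 (mod 54)
Check: 29 × 41 = 1189 ≡ 1 (mod 54) ✓

29⁻¹ ≡ 41 (mod 54)


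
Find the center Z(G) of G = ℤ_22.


Z(G) = {g ∈ G | gx = xg for all x ∈ G}
ℤ_22 is abelian, so Z(G) = G

Z(ℤ_22) = ℤ_22


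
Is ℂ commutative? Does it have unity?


ℂ is a field: commutative, has unity, every nonzero element is a unit (hence an integral domain)
Commutative: Yes
Integral domain: Yes
Has unity: Yes

ℂ: Commutative=Yes, Unity=Yes
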